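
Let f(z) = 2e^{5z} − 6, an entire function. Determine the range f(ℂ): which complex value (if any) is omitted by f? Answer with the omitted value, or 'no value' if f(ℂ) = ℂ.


Little Picard bounds the complement of f(ℂ) to at most one point.
e^{5z} is never zero on ℂ, so 2·e^{5z} takes every value in ℂ ∖ {0}. Adding -6 shifts the range to ℂ ∖ {-6}. Thus f omits exactly the value -6.

Omitted value: -6.


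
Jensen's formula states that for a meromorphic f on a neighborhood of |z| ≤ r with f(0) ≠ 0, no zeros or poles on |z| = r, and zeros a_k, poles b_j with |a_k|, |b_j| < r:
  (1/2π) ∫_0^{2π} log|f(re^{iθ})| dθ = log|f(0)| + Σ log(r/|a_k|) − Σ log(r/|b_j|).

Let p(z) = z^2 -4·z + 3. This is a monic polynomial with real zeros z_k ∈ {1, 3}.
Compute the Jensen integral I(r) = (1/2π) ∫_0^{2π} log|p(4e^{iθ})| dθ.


Zeros: 1, 3; r = 4.
Inside |z| < r: 1, 3. Outside (|z| ≥ r): ∅.
p(0) = 3, so log|p(0)| = log(3) = 1.0986.
Apply Jensen: I(r) = log|p(0)| + Σ_k log(r/|z_k|), summed over zeros inside |z| < r.
  log(r/|z_k|) for z_k = 1: log(4/1) = 1.3863
  log(r/|z_k|) for z_k = 3: log(4/3) = 0.2877
Sum over inside zeros: 1.6740.
I(r) = log|p(0)| + (inside sum) = 1.0986 + 1.6740 = 2.7726.
Closed form (all zeros inside, monic): I(r) = n·log(r) = 2·log(4) = 2.7726. ✓

I(r) ≈ 2.7726.


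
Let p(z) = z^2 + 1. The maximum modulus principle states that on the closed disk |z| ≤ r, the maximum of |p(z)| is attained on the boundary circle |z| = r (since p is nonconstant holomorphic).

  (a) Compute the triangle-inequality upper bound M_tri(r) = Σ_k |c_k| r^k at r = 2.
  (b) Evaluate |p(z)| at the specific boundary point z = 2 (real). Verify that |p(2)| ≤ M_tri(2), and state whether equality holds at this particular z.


Coefficients: c_0 = 1, c_1 = 0, c_2 = 1. Radius r = 2.
Part (a). Triangle bound: M_tri(r) = Σ_k |c_k| r^k
  = |1|·2^0 + |0|·2^1 + |1|·2^2
  = 1 + 0 + 4 = 5.
This bounds M(r) := max_{|z|=r} |p(z)| from above; equality holds iff all terms c_k z^k can be made to align in phase at a single z on |z|=r.
Part (b). At z = 2 (real, on the circle |z| = r):
  p(2) = (1)·2^0 + (0)·2^1 + (1)·2^2 = 5.
  |p(2)| = 5.
Since all nonzero coefficients share the same sign, |p(2)| = 5 = M_tri(2); the triangle bound is attained at z = 2, so in fact M(r) = 5.

M_tri(2) = 5; |p(2)| = 5; equality at z=2: yes.


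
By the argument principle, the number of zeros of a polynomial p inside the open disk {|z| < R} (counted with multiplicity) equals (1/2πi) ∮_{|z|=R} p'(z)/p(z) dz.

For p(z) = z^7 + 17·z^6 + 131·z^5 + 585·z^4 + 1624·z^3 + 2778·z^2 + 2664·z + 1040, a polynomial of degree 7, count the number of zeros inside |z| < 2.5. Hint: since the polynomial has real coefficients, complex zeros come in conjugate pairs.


The zeros of p are: (-3 + 2i), (-3 - 2i), (-3 + 1i), (-3 - 1i), -1, (-2 + 2i), (-2 - 2i).
Their magnitudes are: 3.606, 3.606, 3.162, 3.162, 1, 2.828, 2.828.
Zeros with |z| < R = 2.5: -1.
Count = 1.
By the argument principle, (1/2πi) ∮_{|z|=R} p'(z)/p(z) dz equals exactly this count.

Number of zeros inside |z| < 2.5: 1.


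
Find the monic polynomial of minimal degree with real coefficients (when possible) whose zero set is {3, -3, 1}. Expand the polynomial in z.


The polynomial is p(z) = ∏_{α ∈ S} (z − α), where S = {3, -3, 1}.
Expanding the product yields: p(z) = z^3 -z^2 -9·z + 9.
The resulting polynomial has degree 3 and real coefficients as required.

p(z) = z^3 -z^2 -9·z + 9.


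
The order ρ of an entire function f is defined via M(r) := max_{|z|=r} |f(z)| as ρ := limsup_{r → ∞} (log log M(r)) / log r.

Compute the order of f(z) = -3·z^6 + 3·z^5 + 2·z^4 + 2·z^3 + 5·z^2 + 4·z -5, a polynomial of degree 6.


|f(z)| ≤ Σ|c_k|·r^k = O(r^6) as r → ∞. Polynomial growth is O(e^{r^ε}) for every ε > 0 (since r^6/e^{r^ε} → 0), so ρ ≤ ε for all ε > 0, i.e. ρ = 0. Every nonconstant polynomial has order 0.
Therefore ρ = 0.

Order ρ = 0.


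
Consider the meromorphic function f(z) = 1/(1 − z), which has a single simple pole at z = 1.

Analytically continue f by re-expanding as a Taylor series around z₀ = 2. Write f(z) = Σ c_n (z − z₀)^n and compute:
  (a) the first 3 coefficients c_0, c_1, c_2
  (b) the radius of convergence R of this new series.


Let w = z − z₀, so z = z₀ + w.
Then 1 − z = 1 − (z₀ + w) = (1 − z₀) − w = -1 − w.
f(z) = 1/(-1 − w) = (1/(-1)) · 1/(1 − w/(-1)) = Σ_{n≥0} w^n / (-1)^(n+1).
So c_n = 1/(-1)^(n+1):
  c_0 = 1/(-1)^1 = -1.
  c_1 = 1/(-1)^2 = 1.
  c_2 = 1/(-1)^3 = -1.
The series is valid for |w/d| < 1, i.e. |z − z₀| < |d|.
Radius of convergence: R = |1 − z₀| = |-1| = 1 (distance from z₀ to the singularity z = 1).

c_0 = -1, c_1 = 1, c_2 = -1; R = 1.


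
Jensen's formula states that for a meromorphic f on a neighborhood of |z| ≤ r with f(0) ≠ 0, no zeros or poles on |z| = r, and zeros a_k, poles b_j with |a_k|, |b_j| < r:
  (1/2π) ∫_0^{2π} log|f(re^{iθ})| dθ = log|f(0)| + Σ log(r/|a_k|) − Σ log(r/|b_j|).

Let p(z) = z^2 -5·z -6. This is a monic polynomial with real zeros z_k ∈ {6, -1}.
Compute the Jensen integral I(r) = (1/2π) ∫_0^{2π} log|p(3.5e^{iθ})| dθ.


Zeros: -1, 6; r = 3.5.
Inside |z| < r: -1. Outside (|z| ≥ r): 6.
p(0) = -6, so log|p(0)| = log(6) = 1.7918.
Apply Jensen: I(r) = log|p(0)| + Σ_k log(r/|z_k|), summed over zeros inside |z| < r.
  log(r/|z_k|) for z_k = -1: log(3.5/1) = 1.2528
  Outside zeros (6) contribute nothing to the Jensen sum.
Sum over inside zeros: 1.2528.
I(r) = log|p(0)| + (inside sum) = 1.7918 + 1.2528 = 3.0445.
Note: since some zeros are outside |z| ≤ r, the simplified n·log(r) form does NOT apply — only the inside zeros contribute.

I(r) ≈ 3.0445.


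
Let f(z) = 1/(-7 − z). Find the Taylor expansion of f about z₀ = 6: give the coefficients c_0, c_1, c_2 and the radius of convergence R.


Let w = z − z₀, so z = z₀ + w.
Then -7 − z = -7 − (z₀ + w) = (-7 − z₀) − w = -13 − w.
f(z) = 1/(-13 − w) = (1/(-13)) · 1/(1 − w/(-13)) = Σ_{n≥0} w^n / (-13)^(n+1).
So c_n = 1/(-13)^(n+1):
  c_0 = 1/(-13)^1 = -1/13.
  c_1 = 1/(-13)^2 = 1/169.
  c_2 = 1/(-13)^3 = -1/2197.
The series is valid for |w/d| < 1, i.e. |z − z₀| < |d|.
Radius of convergence: R = |-7 − z₀| = |-13| = 13 (distance from z₀ to the singularity z = -7).

c_0 = -1/13, c_1 = 1/169, c_2 = -1/2197; R = 13.


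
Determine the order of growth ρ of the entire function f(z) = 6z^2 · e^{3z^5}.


M(r) = max_{|z|=r} |6|·|z|^2·|e^{3z^5}| = 6·r^2 · e^{3r^5} (the factors attain their maxima compatibly on |z|=r). Then log M(r) = log 6 + 2·log r + 3r^5, dominated by the last term, so log log M(r) ~ 5·log r. The polynomial factor 6z^2 contributes only a log r term and does not affect the order. ρ = 5.
Therefore ρ = 5.

Order ρ = 5.


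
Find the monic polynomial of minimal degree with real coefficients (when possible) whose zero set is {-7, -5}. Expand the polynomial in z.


The polynomial is p(z) = ∏_{α ∈ S} (z − α), where S = {-7, -5}.
Expanding the product yields: p(z) = z^2 + 12·z + 35.
The resulting polynomial has degree 2 and real coefficients as required.

p(z) = z^2 + 12·z + 35.


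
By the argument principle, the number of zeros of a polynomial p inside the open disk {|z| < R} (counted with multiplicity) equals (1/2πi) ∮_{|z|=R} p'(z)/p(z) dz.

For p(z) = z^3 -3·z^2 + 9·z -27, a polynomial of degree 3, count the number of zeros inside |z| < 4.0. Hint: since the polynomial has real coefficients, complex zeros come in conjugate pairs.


The zeros of p are: 3, (0 + 3i), (0 - 3i).
Their magnitudes are: 3, 3, 3.
Zeros with |z| < R = 4.0: 3, (0 + 3i), (0 - 3i).
Count = 3.
By the argument principle, (1/2πi) ∮_{|z|=R} p'(z)/p(z) dz equals exactly this count.

Number of zeros inside |z| < 4.0: 3.


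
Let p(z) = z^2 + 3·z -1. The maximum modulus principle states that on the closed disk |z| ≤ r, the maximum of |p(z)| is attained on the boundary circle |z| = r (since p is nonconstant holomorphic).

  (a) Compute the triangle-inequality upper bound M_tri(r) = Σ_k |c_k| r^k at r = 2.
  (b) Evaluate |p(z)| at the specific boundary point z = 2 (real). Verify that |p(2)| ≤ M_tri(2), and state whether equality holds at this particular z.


Coefficients: c_0 = -1, c_1 = 3, c_2 = 1. Radius r = 2.
Part (a). Triangle bound: M_tri(r) = Σ_k |c_k| r^k
  = |-1|·2^0 + |3|·2^1 + |1|·2^2
  = 1 + 6 + 4 = 11.
This bounds M(r) := max_{|z|=r} |p(z)| from above; equality holds iff all terms c_k z^k can be made to align in phase at a single z on |z|=r.
Part (b). At z = 2 (real, on the circle |z| = r):
  p(2) = (-1)·2^0 + (3)·2^1 + (1)·2^2 = 9.
  |p(2)| = 9.
Check: |p(2)| = 9 ≤ 11 = M_tri(2). ✓ Equality does not hold at z = 2 (the coefficients have mixed signs, so the terms do not all align in phase there).

M_tri(2) = 11; |p(2)| = 9; equality at z=2: no.


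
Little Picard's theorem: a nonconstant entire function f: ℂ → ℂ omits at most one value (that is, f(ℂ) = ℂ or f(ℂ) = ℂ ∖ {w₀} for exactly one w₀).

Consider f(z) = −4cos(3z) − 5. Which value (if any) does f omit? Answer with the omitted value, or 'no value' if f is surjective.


Little Picard bounds the complement of f(ℂ) to at most one point.
cos is entire and surjective onto ℂ: for every w ∈ ℂ, cos(ζ) = w has a solution ζ ∈ ℂ (e.g., via the complex inverse arccos). With ζ = 3z this gives z = ζ/(3). Then -4·cos(3z) takes every value in -4·ℂ = ℂ, and adding -5 is a bijection of ℂ. So f is surjective and omits no value. (Note: only on the real line is cos bounded by [−1, 1].)

Omitted value: no value.


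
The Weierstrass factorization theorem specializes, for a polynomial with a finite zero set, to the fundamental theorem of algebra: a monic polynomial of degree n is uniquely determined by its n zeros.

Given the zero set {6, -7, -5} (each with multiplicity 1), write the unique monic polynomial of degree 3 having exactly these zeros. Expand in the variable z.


The polynomial is p(z) = ∏_{α ∈ S} (z − α), where S = {6, -7, -5}.
Expanding the product yields: p(z) = z^3 + 6·z^2 -37·z -210.
The resulting polynomial has degree 3 and real coefficients as required.

p(z) = z^3 + 6·z^2 -37·z -210.


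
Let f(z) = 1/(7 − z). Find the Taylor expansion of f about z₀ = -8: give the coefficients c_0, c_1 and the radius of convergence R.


Let w = z − z₀, so z = z₀ + w.
Then 7 − z = 7 − (z₀ + w) = (7 − z₀) − w = 15 − w.
f(z) = 1/(15 − w) = (1/(15)) · 1/(1 − w/(15)) = Σ_{n≥0} w^n / (15)^(n+1).
So c_n = 1/(15)^(n+1):
  c_0 = 1/(15)^1 = 1/15.
  c_1 = 1/(15)^2 = 1/225.
The series is valid for |w/d| < 1, i.e. |z − z₀| < |d|.
Radius of convergence: R = |7 − z₀| = |15| = 15 (distance from z₀ to the singularity z = 7).

c_0 = 1/15, c_1 = 1/225; R = 15.


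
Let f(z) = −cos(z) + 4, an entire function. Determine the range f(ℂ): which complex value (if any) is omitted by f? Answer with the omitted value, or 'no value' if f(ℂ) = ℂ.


Little Picard bounds the complement of f(ℂ) to at most one point.
cos is entire and surjective onto ℂ: for every w ∈ ℂ, cos(ζ) = w has a solution ζ ∈ ℂ (e.g., via the complex inverse arccos). With ζ = z this gives z = ζ/(1). Then -1·cos(z) takes every value in -1·ℂ = ℂ, and adding 4 is a bijection of ℂ. So f is surjective and omits no value. (Note: only on the real line is cos bounded by [−1, 1].)

Omitted value: no value.


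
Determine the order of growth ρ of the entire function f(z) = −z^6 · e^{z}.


M(r) = max_{|z|=r} |-1|·|z|^6·|e^{z}| = 1·r^6 · e^{1r^1} (the factors attain their maxima compatibly on |z|=r). Then log M(r) = log 1 + 6·log r + 1r^1, dominated by the last term, so log log M(r) ~ 1·log r. The polynomial factor -1z^6 contributes only a log r term and does not affect the order. ρ = 1.
Therefore ρ = 1.

Order ρ = 1.


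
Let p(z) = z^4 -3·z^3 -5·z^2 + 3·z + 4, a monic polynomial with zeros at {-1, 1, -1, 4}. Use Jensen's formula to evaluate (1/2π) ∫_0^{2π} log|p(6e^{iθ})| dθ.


Zeros: -1, -1, 1, 4; r = 6.
Inside |z| < r: -1, -1, 1, 4. Outside (|z| ≥ r): ∅.
p(0) = 4, so log|p(0)| = log(4) = 1.3863.
Apply Jensen: I(r) = log|p(0)| + Σ_k log(r/|z_k|), summed over zeros inside |z| < r.
  log(r/|z_k|) for z_k = -1: log(6/1) = 1.7918
  log(r/|z_k|) for z_k = 1: log(6/1) = 1.7918
  log(r/|z_k|) for z_k = -1: log(6/1) = 1.7918
  log(r/|z_k|) for z_k = 4: log(6/4) = 0.4055
Sum over inside zeros: 5.7807.
I(r) = log|p(0)| + (inside sum) = 1.3863 + 5.7807 = 7.1670.
Closed form (all zeros inside, monic): I(r) = n·log(r) = 4·log(6) = 7.1670. ✓

I(r) ≈ 7.1670.


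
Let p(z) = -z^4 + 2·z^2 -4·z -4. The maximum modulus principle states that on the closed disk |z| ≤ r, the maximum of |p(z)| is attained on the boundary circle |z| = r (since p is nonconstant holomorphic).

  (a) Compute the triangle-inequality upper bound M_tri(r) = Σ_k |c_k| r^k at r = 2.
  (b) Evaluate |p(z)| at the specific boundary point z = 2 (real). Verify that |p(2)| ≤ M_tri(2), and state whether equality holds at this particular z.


Coefficients: c_0 = -4, c_1 = -4, c_2 = 2, c_3 = 0, c_4 = -1. Radius r = 2.
Part (a). Triangle bound: M_tri(r) = Σ_k |c_k| r^k
  = |-4|·2^0 + |-4|·2^1 + |2|·2^2 + |0|·2^3 + |-1|·2^4
  = 4 + 8 + 8 + 0 + 16 = 36.
This bounds M(r) := max_{|z|=r} |p(z)| from above; equality holds iff all terms c_k z^k can be made to align in phase at a single z on |z|=r.
Part (b). At z = 2 (real, on the circle |z| = r):
  p(2) = (-4)·2^0 + (-4)·2^1 + (2)·2^2 + (0)·2^3 + (-1)·2^4 = -20.
  |p(2)| = 20.
Check: |p(2)| = 20 ≤ 36 = M_tri(2). ✓ Equality does not hold at z = 2 (the coefficients have mixed signs, so the terms do not all align in phase there).

M_tri(2) = 36; |p(2)| = 20; equality at z=2: no.


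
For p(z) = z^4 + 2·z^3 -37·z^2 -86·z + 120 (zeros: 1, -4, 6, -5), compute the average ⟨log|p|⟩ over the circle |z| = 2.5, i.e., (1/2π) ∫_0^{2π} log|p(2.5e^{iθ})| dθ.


Zeros: -5, -4, 1, 6; r = 2.5.
Inside |z| < r: 1. Outside (|z| ≥ r): -5, -4, 6.
p(0) = 120, so log|p(0)| = log(120) = 4.7875.
Apply Jensen: I(r) = log|p(0)| + Σ_k log(r/|z_k|), summed over zeros inside |z| < r.
  log(r/|z_k|) for z_k = 1: log(2.5/1) = 0.9163
  Outside zeros (-5, -4, 6) contribute nothing to the Jensen sum.
Sum over inside zeros: 0.9163.
I(r) = log|p(0)| + (inside sum) = 4.7875 + 0.9163 = 5.7038.
Note: since some zeros are outside |z| ≤ r, the simplified n·log(r) form does NOT apply — only the inside zeros contribute.

I(r) ≈ 5.7038.


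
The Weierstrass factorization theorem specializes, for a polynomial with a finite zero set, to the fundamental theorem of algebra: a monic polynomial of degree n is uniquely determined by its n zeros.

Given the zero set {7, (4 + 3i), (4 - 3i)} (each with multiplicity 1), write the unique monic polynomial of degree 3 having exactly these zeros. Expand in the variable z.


The polynomial is p(z) = ∏_{α ∈ S} (z − α), where S = {7, (4 + 3i), (4 - 3i)}.
Expanding the product yields: p(z) = z^3 -15·z^2 + 81·z -175.
Note conjugate pairs combine to real quadratics: (z − (4+3i))(z − (4−3i)) = z² − 8z + 25.
The resulting polynomial has degree 3 and real coefficients as required.

p(z) = z^3 -15·z^2 + 81·z -175.


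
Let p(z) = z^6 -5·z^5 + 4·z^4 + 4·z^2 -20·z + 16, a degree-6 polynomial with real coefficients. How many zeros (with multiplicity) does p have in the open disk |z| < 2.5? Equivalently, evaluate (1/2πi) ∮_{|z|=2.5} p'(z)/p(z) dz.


The zeros of p are: 1, (1 + 1i), (1 - 1i), (-1 + 1i), (-1 - 1i), 4.
Their magnitudes are: 1, 1.414, 1.414, 1.414, 1.414, 4.
Zeros with |z| < R = 2.5: 1, (1 + 1i), (1 - 1i), (-1 + 1i), (-1 - 1i).
Count = 5.
By the argument principle, (1/2πi) ∮_{|z|=R} p'(z)/p(z) dz equals exactly this count.

Number of zeros inside |z| < 2.5: 5.


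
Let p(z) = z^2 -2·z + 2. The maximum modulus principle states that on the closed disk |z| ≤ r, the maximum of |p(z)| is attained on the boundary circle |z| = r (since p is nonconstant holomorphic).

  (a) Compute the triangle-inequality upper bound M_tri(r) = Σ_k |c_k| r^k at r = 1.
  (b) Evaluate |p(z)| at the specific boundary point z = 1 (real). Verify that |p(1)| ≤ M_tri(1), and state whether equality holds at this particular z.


Coefficients: c_0 = 2, c_1 = -2, c_2 = 1. Radius r = 1.
Part (a). Triangle bound: M_tri(r) = Σ_k |c_k| r^k
  = |2|·1^0 + |-2|·1^1 + |1|·1^2
  = 2 + 2 + 1 = 5.
This bounds M(r) := max_{|z|=r} |p(z)| from above; equality holds iff all terms c_k z^k can be made to align in phase at a single z on |z|=r.
Part (b). At z = 1 (real, on the circle |z| = r):
  p(1) = (2)·1^0 + (-2)·1^1 + (1)·1^2 = 1.
  |p(1)| = 1.
Check: |p(1)| = 1 ≤ 5 = M_tri(1). ✓ Equality does not hold at z = 1 (the coefficients have mixed signs, so the terms do not all align in phase there).

M_tri(1) = 5; |p(1)| = 1; equality at z=1: no.


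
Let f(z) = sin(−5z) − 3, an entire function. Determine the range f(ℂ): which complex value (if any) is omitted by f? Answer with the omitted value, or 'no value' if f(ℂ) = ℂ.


Little Picard bounds the complement of f(ℂ) to at most one point.
sin is entire and surjective onto ℂ: for every w ∈ ℂ, sin(ζ) = w has a solution ζ ∈ ℂ (e.g., via the complex inverse arcsin). With ζ = −5z this gives z = ζ/(-5). Then 1·sin(−5z) takes every value in 1·ℂ = ℂ, and adding -3 is a bijection of ℂ. So f is surjective and omits no value. (Note: only on the real line is sin bounded by [−1, 1].)

Omitted value: no value.


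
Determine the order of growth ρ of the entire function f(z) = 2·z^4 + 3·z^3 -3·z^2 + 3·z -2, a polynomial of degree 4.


|f(z)| ≤ Σ|c_k|·r^k = O(r^4) as r → ∞. Polynomial growth is O(e^{r^ε}) for every ε > 0 (since r^4/e^{r^ε} → 0), so ρ ≤ ε for all ε > 0, i.e. ρ = 0. Every nonconstant polynomial has order 0.
Therefore ρ = 0.

Order ρ = 0.


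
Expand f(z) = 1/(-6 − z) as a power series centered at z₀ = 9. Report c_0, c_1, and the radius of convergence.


Let w = z − z₀, so z = z₀ + w.
Then -6 − z = -6 − (z₀ + w) = (-6 − z₀) − w = -15 − w.
f(z) = 1/(-15 − w) = (1/(-15)) · 1/(1 − w/(-15)) = Σ_{n≥0} w^n / (-15)^(n+1).
So c_n = 1/(-15)^(n+1):
  c_0 = 1/(-15)^1 = -1/15.
  c_1 = 1/(-15)^2 = 1/225.
The series is valid for |w/d| < 1, i.e. |z − z₀| < |d|.
Radius of convergence: R = |-6 − z₀| = |-15| = 15 (distance from z₀ to the singularity z = -6).

c_0 = -1/15, c_1 = 1/225; R = 15.


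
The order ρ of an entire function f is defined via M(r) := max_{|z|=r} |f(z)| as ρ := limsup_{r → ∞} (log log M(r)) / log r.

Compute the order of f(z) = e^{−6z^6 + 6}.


|e^{−6z^6 + 6}| = e^{Re(-6·z^6) + 6} ≤ e^{6|z|^6 + 6} = e^{6r^6 + 6} on |z| = r, so ρ ≤ 6. Choosing z on |z|=r so that -6·z^6 is real positive (always possible by picking arg z appropriately) gives |f(z)| = e^{6r^6 + 6}, matching the bound. The additive constant 6 does not affect log log M(r) ~ 6·log r. Hence ρ = 6.
Therefore ρ = 6.

Order ρ = 6.


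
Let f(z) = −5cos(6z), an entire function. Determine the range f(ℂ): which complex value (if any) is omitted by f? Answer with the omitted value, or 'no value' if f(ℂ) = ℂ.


Little Picard bounds the complement of f(ℂ) to at most one point.
cos is entire and surjective onto ℂ: for every w ∈ ℂ, cos(ζ) = w has a solution ζ ∈ ℂ (e.g., via the complex inverse arccos). With ζ = 6z this gives z = ζ/(6). Then -5·cos(6z) takes every value in -5·ℂ = ℂ, and adding 0 is a bijection of ℂ. So f is surjective and omits no value. (Note: only on the real line is cos bounded by [−1, 1].)

Omitted value: no value.


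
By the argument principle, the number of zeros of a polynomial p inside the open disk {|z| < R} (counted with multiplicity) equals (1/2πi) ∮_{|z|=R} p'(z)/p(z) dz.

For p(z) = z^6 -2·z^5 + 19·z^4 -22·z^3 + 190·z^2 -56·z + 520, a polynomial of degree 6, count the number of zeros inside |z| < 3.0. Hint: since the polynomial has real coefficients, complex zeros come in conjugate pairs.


The zeros of p are: (0 + 2i), (0 - 2i), (2 + 3i), (2 - 3i), (-1 + 3i), (-1 - 3i).
Their magnitudes are: 2, 2, 3.606, 3.606, 3.162, 3.162.
Zeros with |z| < R = 3.0: (0 + 2i), (0 - 2i).
Count = 2.
By the argument principle, (1/2πi) ∮_{|z|=R} p'(z)/p(z) dz equals exactly this count.

Number of zeros inside |z| < 3.0: 2.


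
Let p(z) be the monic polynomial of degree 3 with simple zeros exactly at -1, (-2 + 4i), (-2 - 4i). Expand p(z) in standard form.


The polynomial is p(z) = ∏_{α ∈ S} (z − α), where S = {-1, (-2 + 4i), (-2 - 4i)}.
Expanding the product yields: p(z) = z^3 + 5·z^2 + 24·z + 20.
Note conjugate pairs combine to real quadratics: (z − (-2+4i))(z − (-2−4i)) = z² + 4z + 20.
The resulting polynomial has degree 3 and real coefficients as required.

p(z) = z^3 + 5·z^2 + 24·z + 20.


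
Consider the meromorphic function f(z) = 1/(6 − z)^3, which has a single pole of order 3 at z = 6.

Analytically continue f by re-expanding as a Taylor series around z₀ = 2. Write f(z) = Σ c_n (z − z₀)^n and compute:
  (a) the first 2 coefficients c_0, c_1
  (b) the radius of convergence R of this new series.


Let w = z − z₀, so z = z₀ + w.
Then 6 − z = 6 − (z₀ + w) = (6 − z₀) − w = 4 − w.
f(z) = 1/(4 − w)^3 = (1/(4)^3) · (1 − w/(4))^{−3}.
By the binomial series (1−u)^{−3} = Σ_{n≥0} C(n+2, 2) u^n for |u|<1, with u = w/(4):
  c_n = C(n+2, 2) / (4)^(n+3).
  c_0 = 1/(4)^3 = 1/64.
  c_1 = 3/(4)^4 = 3/256.
The series is valid for |w/d| < 1, i.e. |z − z₀| < |d|.
Radius of convergence: R = |6 − z₀| = |4| = 4 (distance from z₀ to the singularity z = 6).

c_0 = 1/64, c_1 = 3/256; R = 4.


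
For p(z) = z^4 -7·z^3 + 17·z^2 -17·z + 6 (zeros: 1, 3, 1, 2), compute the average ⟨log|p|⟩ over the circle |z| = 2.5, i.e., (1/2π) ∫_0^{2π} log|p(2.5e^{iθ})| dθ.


Zeros: 1, 1, 2, 3; r = 2.5.
Inside |z| < r: 1, 1, 2. Outside (|z| ≥ r): 3.
p(0) = 6, so log|p(0)| = log(6) = 1.7918.
Apply Jensen: I(r) = log|p(0)| + Σ_k log(r/|z_k|), summed over zeros inside |z| < r.
  log(r/|z_k|) for z_k = 1: log(2.5/1) = 0.9163
  log(r/|z_k|) for z_k = 1: log(2.5/1) = 0.9163
  log(r/|z_k|) for z_k = 2: log(2.5/2) = 0.2231
  Outside zeros (3) contribute nothing to the Jensen sum.
Sum over inside zeros: 2.0557.
I(r) = log|p(0)| + (inside sum) = 1.7918 + 2.0557 = 3.8475.
Note: since some zeros are outside |z| ≤ r, the simplified n·log(r) form does NOT apply — only the inside zeros contribute.

I(r) ≈ 3.8475.


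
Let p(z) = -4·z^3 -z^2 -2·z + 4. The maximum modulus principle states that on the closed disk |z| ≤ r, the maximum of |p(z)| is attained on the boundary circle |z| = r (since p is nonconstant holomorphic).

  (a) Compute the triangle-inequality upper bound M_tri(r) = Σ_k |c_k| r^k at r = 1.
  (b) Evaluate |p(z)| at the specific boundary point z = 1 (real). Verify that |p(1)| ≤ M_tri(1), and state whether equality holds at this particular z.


Coefficients: c_0 = 4, c_1 = -2, c_2 = -1, c_3 = -4. Radius r = 1.
Part (a). Triangle bound: M_tri(r) = Σ_k |c_k| r^k
  = |4|·1^0 + |-2|·1^1 + |-1|·1^2 + |-4|·1^3
  = 4 + 2 + 1 + 4 = 11.
This bounds M(r) := max_{|z|=r} |p(z)| from above; equality holds iff all terms c_k z^k can be made to align in phase at a single z on |z|=r.
Part (b). At z = 1 (real, on the circle |z| = r):
  p(1) = (4)·1^0 + (-2)·1^1 + (-1)·1^2 + (-4)·1^3 = -3.
  |p(1)| = 3.
Check: |p(1)| = 3 ≤ 11 = M_tri(1). ✓ Equality does not hold at z = 1 (the coefficients have mixed signs, so the terms do not all align in phase there).

M_tri(1) = 11; |p(1)| = 3; equality at z=1: no.


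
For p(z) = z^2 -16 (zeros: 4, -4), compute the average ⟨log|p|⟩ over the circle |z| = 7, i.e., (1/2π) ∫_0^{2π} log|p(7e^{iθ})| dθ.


Zeros: -4, 4; r = 7.
Inside |z| < r: -4, 4. Outside (|z| ≥ r): ∅.
p(0) = -16, so log|p(0)| = log(16) = 2.7726.
Apply Jensen: I(r) = log|p(0)| + Σ_k log(r/|z_k|), summed over zeros inside |z| < r.
  log(r/|z_k|) for z_k = 4: log(7/4) = 0.5596
  log(r/|z_k|) for z_k = -4: log(7/4) = 0.5596
Sum over inside zeros: 1.1192.
I(r) = log|p(0)| + (inside sum) = 2.7726 + 1.1192 = 3.8918.
Closed form (all zeros inside, monic): I(r) = n·log(r) = 2·log(7) = 3.8918. ✓

I(r) ≈ 3.8918.


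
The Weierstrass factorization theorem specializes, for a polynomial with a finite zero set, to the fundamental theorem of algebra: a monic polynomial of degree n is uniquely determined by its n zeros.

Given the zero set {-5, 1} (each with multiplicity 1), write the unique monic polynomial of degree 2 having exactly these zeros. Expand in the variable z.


The polynomial is p(z) = ∏_{α ∈ S} (z − α), where S = {-5, 1}.
Expanding the product yields: p(z) = z^2 + 4·z -5.
The resulting polynomial has degree 2 and real coefficients as required.

p(z) = z^2 + 4·z -5.


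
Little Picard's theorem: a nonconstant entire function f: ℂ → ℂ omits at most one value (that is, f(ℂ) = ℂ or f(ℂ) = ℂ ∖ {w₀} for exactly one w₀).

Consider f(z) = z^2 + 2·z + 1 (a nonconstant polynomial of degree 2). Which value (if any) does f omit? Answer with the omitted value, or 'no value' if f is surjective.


Little Picard bounds the complement of f(ℂ) to at most one point.
For every w ∈ ℂ, the equation p(z) − w = 0 is a nonconstant polynomial in z and hence has at least one root by the fundamental theorem of algebra. So p is surjective onto ℂ, omitting no value.

Omitted value: no value.


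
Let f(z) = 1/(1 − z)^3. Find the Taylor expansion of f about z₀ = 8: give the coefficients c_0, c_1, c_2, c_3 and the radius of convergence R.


Let w = z − z₀, so z = z₀ + w.
Then 1 − z = 1 − (z₀ + w) = (1 − z₀) − w = -7 − w.
f(z) = 1/(-7 − w)^3 = (1/(-7)^3) · (1 − w/(-7))^{−3}.
By the binomial series (1−u)^{−3} = Σ_{n≥0} C(n+2, 2) u^n for |u|<1, with u = w/(-7):
  c_n = C(n+2, 2) / (-7)^(n+3).
  c_0 = 1/(-7)^3 = -1/343.
  c_1 = 3/(-7)^4 = 3/2401.
  c_2 = 6/(-7)^5 = -6/16807.
  c_3 = 10/(-7)^6 = 10/117649.
The series is valid for |w/d| < 1, i.e. |z − z₀| < |d|.
Radius of convergence: R = |1 − z₀| = |-7| = 7 (distance from z₀ to the singularity z = 1).

c_0 = -1/343, c_1 = 3/2401, c_2 = -6/16807, c_3 = 10/117649; R = 7.


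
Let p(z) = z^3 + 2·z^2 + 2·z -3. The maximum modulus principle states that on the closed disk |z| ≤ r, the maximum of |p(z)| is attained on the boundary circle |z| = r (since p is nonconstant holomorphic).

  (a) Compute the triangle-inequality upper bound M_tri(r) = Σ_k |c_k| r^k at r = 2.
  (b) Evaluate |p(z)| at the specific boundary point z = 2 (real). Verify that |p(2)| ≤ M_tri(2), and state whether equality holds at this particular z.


Coefficients: c_0 = -3, c_1 = 2, c_2 = 2, c_3 = 1. Radius r = 2.
Part (a). Triangle bound: M_tri(r) = Σ_k |c_k| r^k
  = |-3|·2^0 + |2|·2^1 + |2|·2^2 + |1|·2^3
  = 3 + 4 + 8 + 8 = 23.
This bounds M(r) := max_{|z|=r} |p(z)| from above; equality holds iff all terms c_k z^k can be made to align in phase at a single z on |z|=r.
Part (b). At z = 2 (real, on the circle |z| = r):
  p(2) = (-3)·2^0 + (2)·2^1 + (2)·2^2 + (1)·2^3 = 17.
  |p(2)| = 17.
Check: |p(2)| = 17 ≤ 23 = M_tri(2). ✓ Equality does not hold at z = 2 (the coefficients have mixed signs, so the terms do not all align in phase there).

M_tri(2) = 23; |p(2)| = 17; equality at z=2: no.


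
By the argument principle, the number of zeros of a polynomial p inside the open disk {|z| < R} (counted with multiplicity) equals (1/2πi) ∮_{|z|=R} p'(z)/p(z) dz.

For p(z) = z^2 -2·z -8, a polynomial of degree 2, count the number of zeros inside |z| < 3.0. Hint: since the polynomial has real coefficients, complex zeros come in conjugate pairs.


The zeros of p are: 4, -2.
Their magnitudes are: 4, 2.
Zeros with |z| < R = 3.0: -2.
Count = 1.
By the argument principle, (1/2πi) ∮_{|z|=R} p'(z)/p(z) dz equals exactly this count.

Number of zeros inside |z| < 3.0: 1.


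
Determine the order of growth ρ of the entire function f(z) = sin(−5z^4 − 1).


Write sin(w) = (e^{iw} ± e^{−iw})/(2 or 2i), so |sin(w)| ≤ e^{|w|}. With w = −5z^4 − 1, |w| ≤ 5r^4 + 1 on |z|=r, giving M(r) ≤ e^{5r^4 + 1} and ρ ≤ 4. For the lower bound, choose z on |z|=r with -5z^4 purely imaginary of modulus 5r^4; then |sin(−5z^4 − 1)| grows like e^{5r^4}/2, so ρ ≥ 4. Hence ρ = 4.
Therefore ρ = 4.

Order ρ = 4.


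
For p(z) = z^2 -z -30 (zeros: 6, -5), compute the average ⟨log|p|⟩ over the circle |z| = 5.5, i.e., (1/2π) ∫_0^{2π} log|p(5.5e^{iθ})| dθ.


Zeros: -5, 6; r = 5.5.
Inside |z| < r: -5. Outside (|z| ≥ r): 6.
p(0) = -30, so log|p(0)| = log(30) = 3.4012.
Apply Jensen: I(r) = log|p(0)| + Σ_k log(r/|z_k|), summed over zeros inside |z| < r.
  log(r/|z_k|) for z_k = -5: log(5.5/5) = 0.0953
  Outside zeros (6) contribute nothing to the Jensen sum.
Sum over inside zeros: 0.0953.
I(r) = log|p(0)| + (inside sum) = 3.4012 + 0.0953 = 3.4965.
Note: since some zeros are outside |z| ≤ r, the simplified n·log(r) form does NOT apply — only the inside zeros contribute.

I(r) ≈ 3.4965.


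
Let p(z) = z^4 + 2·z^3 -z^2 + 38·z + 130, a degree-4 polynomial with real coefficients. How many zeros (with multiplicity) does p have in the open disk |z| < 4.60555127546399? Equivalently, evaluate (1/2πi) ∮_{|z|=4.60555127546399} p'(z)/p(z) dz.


The zeros of p are: (2 + 3i), (2 - 3i), (-3 + 1i), (-3 - 1i).
Their magnitudes are: 3.606, 3.606, 3.162, 3.162.
Zeros with |z| < R = 4.60555127546399: (2 + 3i), (2 - 3i), (-3 + 1i), (-3 - 1i).
Count = 4.
By the argument principle, (1/2πi) ∮_{|z|=R} p'(z)/p(z) dz equals exactly this count.

Number of zeros inside |z| < 4.60555127546399: 4.


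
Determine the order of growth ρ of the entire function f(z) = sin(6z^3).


Write sin(w) = (e^{iw} ± e^{−iw})/(2 or 2i), so |sin(w)| ≤ e^{|w|}. With w = 6z^3, |w| ≤ 6r^3 + 0 on |z|=r, giving M(r) ≤ e^{6r^3 + 0} and ρ ≤ 3. For the lower bound, choose z on |z|=r with 6z^3 purely imaginary of modulus 6r^3; then |sin(6z^3)| grows like e^{6r^3}/2, so ρ ≥ 3. Hence ρ = 3.
Therefore ρ = 3.

Order ρ = 3.


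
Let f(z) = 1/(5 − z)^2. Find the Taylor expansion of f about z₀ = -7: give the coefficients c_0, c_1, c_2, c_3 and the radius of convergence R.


Let w = z − z₀, so z = z₀ + w.
Then 5 − z = 5 − (z₀ + w) = (5 − z₀) − w = 12 − w.
f(z) = 1/(12 − w)^2 = (1/(12)^2) · (1 − w/(12))^{−2}.
By the binomial series (1−u)^{−2} = Σ_{n≥0} C(n+1, 1) u^n for |u|<1, with u = w/(12):
  c_n = C(n+1, 1) / (12)^(n+2).
  c_0 = 1/(12)^2 = 1/144.
  c_1 = 2/(12)^3 = 1/864.
  c_2 = 3/(12)^4 = 1/6912.
  c_3 = 4/(12)^5 = 1/62208.
The series is valid for |w/d| < 1, i.e. |z − z₀| < |d|.
Radius of convergence: R = |5 − z₀| = |12| = 12 (distance from z₀ to the singularity z = 5).

c_0 = 1/144, c_1 = 1/864, c_2 = 1/6912, c_3 = 1/62208; R = 12.


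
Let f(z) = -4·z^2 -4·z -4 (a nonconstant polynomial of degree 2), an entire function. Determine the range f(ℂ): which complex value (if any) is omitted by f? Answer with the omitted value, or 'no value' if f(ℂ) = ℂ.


Little Picard bounds the complement of f(ℂ) to at most one point.
For every w ∈ ℂ, the equation p(z) − w = 0 is a nonconstant polynomial in z and hence has at least one root by the fundamental theorem of algebra. So p is surjective onto ℂ, omitting no value.

Omitted value: no value.


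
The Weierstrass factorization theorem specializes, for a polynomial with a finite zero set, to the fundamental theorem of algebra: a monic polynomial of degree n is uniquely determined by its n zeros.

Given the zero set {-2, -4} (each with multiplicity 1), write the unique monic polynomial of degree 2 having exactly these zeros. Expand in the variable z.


The polynomial is p(z) = ∏_{α ∈ S} (z − α), where S = {-2, -4}.
Expanding the product yields: p(z) = z^2 + 6·z + 8.
The resulting polynomial has degree 2 and real coefficients as required.

p(z) = z^2 + 6·z + 8.


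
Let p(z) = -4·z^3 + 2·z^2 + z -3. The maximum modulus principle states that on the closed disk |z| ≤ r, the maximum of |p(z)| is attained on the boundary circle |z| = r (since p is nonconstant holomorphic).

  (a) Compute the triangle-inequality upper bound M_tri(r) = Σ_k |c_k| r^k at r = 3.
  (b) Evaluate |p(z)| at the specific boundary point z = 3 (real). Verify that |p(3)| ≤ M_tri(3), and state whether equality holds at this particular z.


Coefficients: c_0 = -3, c_1 = 1, c_2 = 2, c_3 = -4. Radius r = 3.
Part (a). Triangle bound: M_tri(r) = Σ_k |c_k| r^k
  = |-3|·3^0 + |1|·3^1 + |2|·3^2 + |-4|·3^3
  = 3 + 3 + 18 + 108 = 132.
This bounds M(r) := max_{|z|=r} |p(z)| from above; equality holds iff all terms c_k z^k can be made to align in phase at a single z on |z|=r.
Part (b). At z = 3 (real, on the circle |z| = r):
  p(3) = (-3)·3^0 + (1)·3^1 + (2)·3^2 + (-4)·3^3 = -90.
  |p(3)| = 90.
Check: |p(3)| = 90 ≤ 132 = M_tri(3). ✓ Equality does not hold at z = 3 (the coefficients have mixed signs, so the terms do not all align in phase there).

M_tri(3) = 132; |p(3)| = 90; equality at z=3: no.


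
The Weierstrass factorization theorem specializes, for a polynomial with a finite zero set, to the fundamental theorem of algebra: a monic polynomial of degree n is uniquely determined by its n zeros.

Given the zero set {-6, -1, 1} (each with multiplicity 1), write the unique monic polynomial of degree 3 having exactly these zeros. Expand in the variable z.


The polynomial is p(z) = ∏_{α ∈ S} (z − α), where S = {-6, -1, 1}.
Expanding the product yields: p(z) = z^3 + 6·z^2 -z -6.
The resulting polynomial has degree 3 and real coefficients as required.

p(z) = z^3 + 6·z^2 -z -6.


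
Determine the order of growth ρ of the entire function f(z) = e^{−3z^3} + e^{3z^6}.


Each summand is entire of order 3 and 6 respectively (as in the single-exponential case). The order of a sum is at most the max of the orders, so ρ ≤ 6. For the lower bound: on |z|=r choose arg z so that 3z^6 is real positive; then |e^{3z^6}| = e^{3r^6} while |e^{-3z^3}| ≤ e^{3r^3} = o(e^{3r^6}). So |f| ≥ e^{3r^6}(1 − o(1)) and ρ ≥ 6. Hence ρ = max(3, 6) = 6.
Therefore ρ = 6.

Order ρ = 6.


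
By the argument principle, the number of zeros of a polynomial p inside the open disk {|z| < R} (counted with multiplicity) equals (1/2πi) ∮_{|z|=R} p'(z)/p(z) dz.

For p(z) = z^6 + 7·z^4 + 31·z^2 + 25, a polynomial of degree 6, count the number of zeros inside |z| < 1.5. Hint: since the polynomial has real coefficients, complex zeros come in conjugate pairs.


The zeros of p are: (1 + 2i), (1 - 2i), (0 + 1i), (0 - 1i), (-1 + 2i), (-1 - 2i).
Their magnitudes are: 2.236, 2.236, 1, 1, 2.236, 2.236.
Zeros with |z| < R = 1.5: (0 + 1i), (0 - 1i).
Count = 2.
By the argument principle, (1/2πi) ∮_{|z|=R} p'(z)/p(z) dz equals exactly this count.

Number of zeros inside |z| < 1.5: 2.


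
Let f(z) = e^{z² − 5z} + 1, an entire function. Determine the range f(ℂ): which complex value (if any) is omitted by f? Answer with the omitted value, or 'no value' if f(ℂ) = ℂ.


Little Picard bounds the complement of f(ℂ) to at most one point.
The exponent g(z) = z² − 5z is a nonconstant polynomial, hence surjective onto ℂ. So e^{g(z)} takes every value in {e^w : w ∈ ℂ} = ℂ ∖ {0}. Adding 1 shifts the range to ℂ ∖ {1}. f omits exactly 1.

Omitted value: 1.


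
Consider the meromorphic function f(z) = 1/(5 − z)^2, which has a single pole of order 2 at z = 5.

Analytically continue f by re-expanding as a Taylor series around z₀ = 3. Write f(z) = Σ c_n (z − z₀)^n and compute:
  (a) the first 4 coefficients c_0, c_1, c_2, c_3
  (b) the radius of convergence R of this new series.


Let w = z − z₀, so z = z₀ + w.
Then 5 − z = 5 − (z₀ + w) = (5 − z₀) − w = 2 − w.
f(z) = 1/(2 − w)^2 = (1/(2)^2) · (1 − w/(2))^{−2}.
By the binomial series (1−u)^{−2} = Σ_{n≥0} C(n+1, 1) u^n for |u|<1, with u = w/(2):
  c_n = C(n+1, 1) / (2)^(n+2).
  c_0 = 1/(2)^2 = 1/4.
  c_1 = 2/(2)^3 = 1/4.
  c_2 = 3/(2)^4 = 3/16.
  c_3 = 4/(2)^5 = 1/8.
The series is valid for |w/d| < 1, i.e. |z − z₀| < |d|.
Radius of convergence: R = |5 − z₀| = |2| = 2 (distance from z₀ to the singularity z = 5).

c_0 = 1/4, c_1 = 1/4, c_2 = 3/16, c_3 = 1/8; R = 2.


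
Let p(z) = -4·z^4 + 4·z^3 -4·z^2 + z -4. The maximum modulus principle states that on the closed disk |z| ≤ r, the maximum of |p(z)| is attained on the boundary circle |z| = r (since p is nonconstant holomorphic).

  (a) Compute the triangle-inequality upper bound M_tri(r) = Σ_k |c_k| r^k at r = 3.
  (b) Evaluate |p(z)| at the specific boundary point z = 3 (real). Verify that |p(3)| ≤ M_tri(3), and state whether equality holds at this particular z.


Coefficients: c_0 = -4, c_1 = 1, c_2 = -4, c_3 = 4, c_4 = -4. Radius r = 3.
Part (a). Triangle bound: M_tri(r) = Σ_k |c_k| r^k
  = |-4|·3^0 + |1|·3^1 + |-4|·3^2 + |4|·3^3 + |-4|·3^4
  = 4 + 3 + 36 + 108 + 324 = 475.
This bounds M(r) := max_{|z|=r} |p(z)| from above; equality holds iff all terms c_k z^k can be made to align in phase at a single z on |z|=r.
Part (b). At z = 3 (real, on the circle |z| = r):
  p(3) = (-4)·3^0 + (1)·3^1 + (-4)·3^2 + (4)·3^3 + (-4)·3^4 = -253.
  |p(3)| = 253.
Check: |p(3)| = 253 ≤ 475 = M_tri(3). ✓ Equality does not hold at z = 3 (the coefficients have mixed signs, so the terms do not all align in phase there).

M_tri(3) = 475; |p(3)| = 253; equality at z=3: no.


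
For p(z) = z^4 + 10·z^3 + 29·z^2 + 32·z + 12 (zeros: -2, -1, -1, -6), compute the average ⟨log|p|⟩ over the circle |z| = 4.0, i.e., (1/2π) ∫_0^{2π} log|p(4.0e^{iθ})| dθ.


Zeros: -6, -2, -1, -1; r = 4.0.
Inside |z| < r: -2, -1, -1. Outside (|z| ≥ r): -6.
p(0) = 12, so log|p(0)| = log(12) = 2.4849.
Apply Jensen: I(r) = log|p(0)| + Σ_k log(r/|z_k|), summed over zeros inside |z| < r.
  log(r/|z_k|) for z_k = -2: log(4.0/2) = 0.6931
  log(r/|z_k|) for z_k = -1: log(4.0/1) = 1.3863
  log(r/|z_k|) for z_k = -1: log(4.0/1) = 1.3863
  Outside zeros (-6) contribute nothing to the Jensen sum.
Sum over inside zeros: 3.4657.
I(r) = log|p(0)| + (inside sum) = 2.4849 + 3.4657 = 5.9506.
Note: since some zeros are outside |z| ≤ r, the simplified n·log(r) form does NOT apply — only the inside zeros contribute.

I(r) ≈ 5.9506.


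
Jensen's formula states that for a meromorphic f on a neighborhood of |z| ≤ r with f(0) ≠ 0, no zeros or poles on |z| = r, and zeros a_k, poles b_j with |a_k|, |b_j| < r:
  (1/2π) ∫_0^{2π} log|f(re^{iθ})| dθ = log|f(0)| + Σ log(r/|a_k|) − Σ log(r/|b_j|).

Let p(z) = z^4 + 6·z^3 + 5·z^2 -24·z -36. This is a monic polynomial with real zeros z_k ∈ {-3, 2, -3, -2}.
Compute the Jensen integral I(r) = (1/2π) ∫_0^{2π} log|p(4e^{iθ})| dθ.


Zeros: -3, -3, -2, 2; r = 4.
Inside |z| < r: -3, -3, -2, 2. Outside (|z| ≥ r): ∅.
p(0) = -36, so log|p(0)| = log(36) = 3.5835.
Apply Jensen: I(r) = log|p(0)| + Σ_k log(r/|z_k|), summed over zeros inside |z| < r.
  log(r/|z_k|) for z_k = -3: log(4/3) = 0.2877
  log(r/|z_k|) for z_k = 2: log(4/2) = 0.6931
  log(r/|z_k|) for z_k = -3: log(4/3) = 0.2877
  log(r/|z_k|) for z_k = -2: log(4/2) = 0.6931
Sum over inside zeros: 1.9617.
I(r) = log|p(0)| + (inside sum) = 3.5835 + 1.9617 = 5.5452.
Closed form (all zeros inside, monic): I(r) = n·log(r) = 4·log(4) = 5.5452. ✓

I(r) ≈ 5.5452.


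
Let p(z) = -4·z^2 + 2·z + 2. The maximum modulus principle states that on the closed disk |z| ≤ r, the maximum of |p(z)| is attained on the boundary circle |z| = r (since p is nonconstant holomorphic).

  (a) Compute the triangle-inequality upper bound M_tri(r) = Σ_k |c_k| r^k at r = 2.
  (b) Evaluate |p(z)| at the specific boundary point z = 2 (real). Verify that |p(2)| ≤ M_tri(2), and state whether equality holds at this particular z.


Coefficients: c_0 = 2, c_1 = 2, c_2 = -4. Radius r = 2.
Part (a). Triangle bound: M_tri(r) = Σ_k |c_k| r^k
  = |2|·2^0 + |2|·2^1 + |-4|·2^2
  = 2 + 4 + 16 = 22.
This bounds M(r) := max_{|z|=r} |p(z)| from above; equality holds iff all terms c_k z^k can be made to align in phase at a single z on |z|=r.
Part (b). At z = 2 (real, on the circle |z| = r):
  p(2) = (2)·2^0 + (2)·2^1 + (-4)·2^2 = -10.
  |p(2)| = 10.
Check: |p(2)| = 10 ≤ 22 = M_tri(2). ✓ Equality does not hold at z = 2 (the coefficients have mixed signs, so the terms do not all align in phase there).

M_tri(2) = 22; |p(2)| = 10; equality at z=2: no.
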